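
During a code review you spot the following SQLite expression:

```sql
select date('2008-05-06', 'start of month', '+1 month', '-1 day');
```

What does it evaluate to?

2008-05-31

`start of month` rewinds 2008-05-06 to 2008-05-01.
Adding +1 month to 2008-05-01 gives 2008-06-01.
Going back 1 day from 2008-06-01 reaches 2008-05-31 (last day of May, 31 days).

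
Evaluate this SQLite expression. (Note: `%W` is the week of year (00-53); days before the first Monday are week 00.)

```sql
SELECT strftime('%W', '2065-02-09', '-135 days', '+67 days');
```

First apply '-135 days', '+67 days': 2065-02-09 → 2064-12-03.
2064-12-03 is a Wednesday. SQLite's %W counts Mondays since the year started; the result is 48.

48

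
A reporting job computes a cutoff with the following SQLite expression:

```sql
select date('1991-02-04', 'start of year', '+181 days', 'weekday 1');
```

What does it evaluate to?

`start of year` rewinds 1991-02-04 to 1991-01-01.
Applying '+181 days' to 1991-01-01: counting 181 days forward gives 1991-07-01.
`weekday 1` advances to the next Monday; 1991-07-01 is already a Monday, so it stays at 1991-07-01.

1991-07-01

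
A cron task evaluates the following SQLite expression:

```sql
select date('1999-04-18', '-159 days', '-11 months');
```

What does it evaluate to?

1997-12-10

Applying '-159 days' to 1999-04-18: counting 159 days back gives 1998-11-10.
Adding -11 months to 1998-11-10 gives 1997-12-10.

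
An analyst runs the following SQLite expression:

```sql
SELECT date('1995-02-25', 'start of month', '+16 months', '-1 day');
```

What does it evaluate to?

1996-05-31

`start of month` rewinds 1995-02-25 to 1995-02-01.
Adding +16 months to 1995-02-01 gives 1996-06-01.
Going back 1 day from 1996-06-01 reaches 1996-05-31 (last day of May, 31 days).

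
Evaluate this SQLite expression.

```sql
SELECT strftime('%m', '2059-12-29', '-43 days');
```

First apply '-43 days': 2059-12-29 → 2059-11-16.
`%m` extracts the 2-digit month (01-12): 11.

11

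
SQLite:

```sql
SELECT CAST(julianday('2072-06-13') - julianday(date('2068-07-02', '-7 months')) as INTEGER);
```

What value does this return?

1655

Adding -7 months to 2068-07-02 gives 2067-12-02.
29 days remain in December 2067 after the 2nd (31 − 2).
Full months from January 2068 through May 2072 contribute their day counts.
Then 13 days into June 2072.
Total: 29 + 31 + 29 + 31 + 30 + 31 + 30 + 31 + 31 + 30 + 31 + 30 + 31 + 31 + 28 + 31 + 30 + 31 + 30 + 31 + 31 + 30 + 31 + 30 + 31 + 31 + 28 + 31 + 30 + 31 + 30 + 31 + 31 + 30 + 31 + 30 + 31 + 31 + 28 + 31 + 30 + 31 + 30 + 31 + 31 + 30 + 31 + 30 + 31 + 31 + 29 + 31 + 30 + 31 + 13 = 1655.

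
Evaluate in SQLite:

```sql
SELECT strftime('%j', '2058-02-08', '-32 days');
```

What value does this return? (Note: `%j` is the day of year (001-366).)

007

First apply '-32 days': 2058-02-08 → 2058-01-07.
Day-of-year for 2058-01-07: days since 2058-01-01 inclusive = 7, zero-padded to 007.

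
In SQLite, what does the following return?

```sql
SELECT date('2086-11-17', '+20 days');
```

November 2086 has 30 days; 13 remain after the 17th, so 14 days reach 2086-12-01.
Advancing 6 more days within December lands on 2086-12-07.

2086-12-07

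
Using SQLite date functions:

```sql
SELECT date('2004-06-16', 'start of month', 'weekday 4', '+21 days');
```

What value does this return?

`start of month` rewinds 2004-06-16 to 2004-06-01.
`weekday 4` advances to the next Thursday; 2004-06-01 is a Tuesday, so it moves forward to 2004-06-03.
Advancing 21 more days within June lands on 2004-06-24.

2004-06-24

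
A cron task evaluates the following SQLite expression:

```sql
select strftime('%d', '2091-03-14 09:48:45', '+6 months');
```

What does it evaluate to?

14

First apply '+6 months': 2091-03-14 09:48:45 → 2091-09-14 09:48:45.
`%d` extracts the 2-digit day of month: 14.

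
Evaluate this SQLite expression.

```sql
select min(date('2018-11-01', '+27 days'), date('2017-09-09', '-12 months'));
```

date('2018-11-01', '+27 days') → 2018-11-28.
date('2017-09-09', '-12 months') → 2016-09-09.
Earlier of the two is 2016-09-09.

2016-09-09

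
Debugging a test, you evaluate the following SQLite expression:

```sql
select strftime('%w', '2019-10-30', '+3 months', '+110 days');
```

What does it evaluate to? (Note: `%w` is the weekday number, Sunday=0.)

2

First apply '+3 months', '+110 days': 2019-10-30 → 2020-05-19.
2020-05-19 is a Tuesday; with Sunday=0 that is 2.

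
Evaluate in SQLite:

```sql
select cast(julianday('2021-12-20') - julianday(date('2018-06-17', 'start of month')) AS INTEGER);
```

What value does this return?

`start of month` rewinds 2018-06-17 to 2018-06-01.
29 days remain in June 2018 after the 1st (30 − 1).
Full months from July 2018 through November 2021 contribute their day counts.
Then 20 days into December 2021.
Total: 29 + 31 + 31 + 30 + 31 + 30 + 31 + 31 + 28 + 31 + 30 + 31 + 30 + 31 + 31 + 30 + 31 + 30 + 31 + 31 + 29 + 31 + 30 + 31 + 30 + 31 + 31 + 30 + 31 + 30 + 31 + 31 + 28 + 31 + 30 + 31 + 30 + 31 + 31 + 30 + 31 + 30 + 20 = 1298.

1298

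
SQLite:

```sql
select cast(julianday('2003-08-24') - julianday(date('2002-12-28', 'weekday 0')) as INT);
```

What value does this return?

`weekday 0` advances to the next Sunday; 2002-12-28 is a Saturday, so it moves forward to 2002-12-29.
2 days remain in December 2002 after the 29th (31 − 29).
Full months from January 2003 through July 2003 contribute their day counts.
Then 24 days into August 2003.
Total: 2 + 31 + 28 + 31 + 30 + 31 + 30 + 31 + 24 = 238.

238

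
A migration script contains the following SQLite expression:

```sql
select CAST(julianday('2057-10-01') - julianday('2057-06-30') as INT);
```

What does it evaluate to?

0 days remain in June 2057 after the 30th (30 − 30).
July 2057: 31 days.
August 2057: 31 days.
September 2057: 30 days.
Then 1 day into October 2057.
Total: 0 + 31 + 31 + 30 + 1 = 93.

93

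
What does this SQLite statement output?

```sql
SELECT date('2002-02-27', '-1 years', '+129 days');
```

Adding -1 year to 2002-02-27 gives 2001-02-27.
Applying '+129 days' to 2001-02-27: counting 129 days forward gives 2001-07-06.

2001-07-06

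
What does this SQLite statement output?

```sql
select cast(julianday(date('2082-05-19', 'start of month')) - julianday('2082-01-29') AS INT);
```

`start of month` rewinds 2082-05-19 to 2082-05-01.
2 days remain in January 2082 after the 29th (31 − 29).
February 2082: 28 days.
March 2082: 31 days.
April 2082: 30 days.
Then 1 day into May 2082.
Total: 2 + 28 + 31 + 30 + 1 = 92.

92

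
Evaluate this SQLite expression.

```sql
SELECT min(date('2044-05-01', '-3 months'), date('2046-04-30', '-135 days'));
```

date('2044-05-01', '-3 months') → 2044-02-01.
date('2046-04-30', '-135 days') → 2045-12-16.
Earlier of the two is 2044-02-01.

2044-02-01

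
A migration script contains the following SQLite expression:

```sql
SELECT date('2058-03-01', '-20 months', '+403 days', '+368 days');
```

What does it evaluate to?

Adding -20 months to 2058-03-01 gives 2056-07-01.
Applying '+403 days' to 2056-07-01: counting 403 days forward gives 2057-08-08.
Applying '+368 days' to 2057-08-08: counting 368 days forward gives 2058-08-11.

2058-08-11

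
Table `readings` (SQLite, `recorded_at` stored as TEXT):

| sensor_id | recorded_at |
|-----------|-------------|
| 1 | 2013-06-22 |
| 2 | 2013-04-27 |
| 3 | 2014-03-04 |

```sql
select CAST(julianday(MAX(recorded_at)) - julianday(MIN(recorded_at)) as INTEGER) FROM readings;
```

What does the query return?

MIN = 2013-04-27, MAX = 2014-03-04.
3 days remain in April 2013 after the 27th (30 − 27).
Full months from May 2013 through February 2014 contribute their day counts.
Then 4 days into March 2014.
Total: 3 + 31 + 30 + 31 + 31 + 30 + 31 + 30 + 31 + 31 + 28 + 4 = 311.

311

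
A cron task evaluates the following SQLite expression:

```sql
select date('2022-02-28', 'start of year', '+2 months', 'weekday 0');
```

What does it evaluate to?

`start of year` rewinds 2022-02-28 to 2022-01-01.
Adding +2 months to 2022-01-01 gives 2022-03-01.
`weekday 0` advances to the next Sunday; 2022-03-01 is a Tuesday, so it moves forward to 2022-03-06.

2022-03-06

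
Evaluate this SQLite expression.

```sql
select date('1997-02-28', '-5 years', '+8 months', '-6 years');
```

1986-10-28

Adding -5 years to 1997-02-28 gives 1992-02-28.
Adding +8 months to 1992-02-28 gives 1992-10-28.
Adding -6 years to 1992-10-28 gives 1986-10-28.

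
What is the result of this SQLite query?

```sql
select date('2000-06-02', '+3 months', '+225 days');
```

Adding +3 months to 2000-06-02 gives 2000-09-02.
Applying '+225 days' to 2000-09-02: counting 225 days forward gives 2001-04-15.

2001-04-15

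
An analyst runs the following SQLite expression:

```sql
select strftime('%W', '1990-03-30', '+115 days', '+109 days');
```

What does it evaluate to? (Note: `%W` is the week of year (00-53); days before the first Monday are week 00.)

45

First apply '+115 days', '+109 days': 1990-03-30 → 1990-11-09.
1990-11-09 is a Friday. SQLite's %W counts Mondays since the year started; the result is 45.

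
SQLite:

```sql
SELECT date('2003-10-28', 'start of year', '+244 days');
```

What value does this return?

`start of year` rewinds 2003-10-28 to 2003-01-01.
Applying '+244 days' to 2003-01-01: counting 244 days forward gives 2003-09-02.

2003-09-02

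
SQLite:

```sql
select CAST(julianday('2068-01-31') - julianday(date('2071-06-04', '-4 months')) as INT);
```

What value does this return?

-1100

Adding -4 months to 2071-06-04 gives 2071-02-04.
0 days remain in January 2068 after the 31st (31 − 31).
Full months from February 2068 through January 2071 contribute their day counts.
Then 4 days into February 2071.
Total: 0 + 29 + 31 + 30 + 31 + 30 + 31 + 31 + 30 + 31 + 30 + 31 + 31 + 28 + 31 + 30 + 31 + 30 + 31 + 31 + 30 + 31 + 30 + 31 + 31 + 28 + 31 + 30 + 31 + 30 + 31 + 31 + 30 + 31 + 30 + 31 + 31 + 4 = 1100.
The subtraction is earlier − later, so the result is −1100 → -1100.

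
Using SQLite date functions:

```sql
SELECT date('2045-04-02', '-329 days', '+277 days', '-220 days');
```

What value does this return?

Applying '-329 days' to 2045-04-02: counting 329 days back gives 2044-05-08.
Applying '+277 days' to 2044-05-08: counting 277 days forward gives 2045-02-09.
Applying '-220 days' to 2045-02-09: counting 220 days back gives 2044-07-04.

2044-07-04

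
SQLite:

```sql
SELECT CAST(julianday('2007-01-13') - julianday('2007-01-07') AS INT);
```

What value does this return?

6

Both dates are in January 2007: 13 − 7 = 6.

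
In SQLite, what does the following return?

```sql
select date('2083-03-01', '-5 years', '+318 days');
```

Adding -5 years to 2083-03-01 gives 2078-03-01.
Applying '+318 days' to 2078-03-01: counting 318 days forward gives 2079-01-13.

2079-01-13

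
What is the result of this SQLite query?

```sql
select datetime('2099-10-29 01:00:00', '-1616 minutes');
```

1616 minutes = 26h 56m; -1616 minutes from 2099-10-29 01:00:00 is 2099-10-27 22:04:00 (crosses midnight).

2099-10-27 22:04:00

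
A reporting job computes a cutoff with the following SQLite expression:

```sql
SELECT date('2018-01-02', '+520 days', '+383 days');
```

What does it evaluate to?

Applying '+520 days' to 2018-01-02: counting 520 days forward gives 2019-06-06.
Applying '+383 days' to 2019-06-06: counting 383 days forward gives 2020-06-23.

2020-06-23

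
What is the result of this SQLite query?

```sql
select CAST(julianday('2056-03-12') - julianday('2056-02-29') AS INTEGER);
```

12

0 days remain in February 2056 after the 29th (29 − 29).
Then 12 days into March 2056.
Total: 0 + 12 = 12.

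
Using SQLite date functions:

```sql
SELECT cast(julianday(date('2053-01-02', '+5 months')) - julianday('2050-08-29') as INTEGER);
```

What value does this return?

Adding +5 months to 2053-01-02 gives 2053-06-02.
2 days remain in August 2050 after the 29th (31 − 29).
Full months from September 2050 through May 2053 contribute their day counts.
Then 2 days into June 2053.
Total: 2 + 30 + 31 + 30 + 31 + 31 + 28 + 31 + 30 + 31 + 30 + 31 + 31 + 30 + 31 + 30 + 31 + 31 + 29 + 31 + 30 + 31 + 30 + 31 + 31 + 30 + 31 + 30 + 31 + 31 + 28 + 31 + 30 + 31 + 2 = 1008.

1008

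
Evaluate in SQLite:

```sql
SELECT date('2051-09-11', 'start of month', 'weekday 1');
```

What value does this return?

2051-09-04

`start of month` rewinds 2051-09-11 to 2051-09-01.
`weekday 1` advances to the next Monday; 2051-09-01 is a Friday, so it moves forward to 2051-09-04.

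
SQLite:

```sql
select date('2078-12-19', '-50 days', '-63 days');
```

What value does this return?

2078-08-28

Applying '-50 days' to 2078-12-19: counting 50 days back gives 2078-10-30.
Applying '-63 days' to 2078-10-30: counting 63 days back gives 2078-08-28.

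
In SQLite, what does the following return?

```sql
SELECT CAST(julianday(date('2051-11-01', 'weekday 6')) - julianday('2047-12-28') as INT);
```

`weekday 6` advances to the next Saturday; 2051-11-01 is a Wednesday, so it moves forward to 2051-11-04.
3 days remain in December 2047 after the 28th (31 − 28).
Full months from January 2048 through October 2051 contribute their day counts.
Then 4 days into November 2051.
Total: 3 + 31 + 29 + 31 + 30 + 31 + 30 + 31 + 31 + 30 + 31 + 30 + 31 + 31 + 28 + 31 + 30 + 31 + 30 + 31 + 31 + 30 + 31 + 30 + 31 + 31 + 28 + 31 + 30 + 31 + 30 + 31 + 31 + 30 + 31 + 30 + 31 + 31 + 28 + 31 + 30 + 31 + 30 + 31 + 31 + 30 + 31 + 4 = 1407.

1407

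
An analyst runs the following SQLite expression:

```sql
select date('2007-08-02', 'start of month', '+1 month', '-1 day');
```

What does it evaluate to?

2007-08-31

`start of month` rewinds 2007-08-02 to 2007-08-01.
Adding +1 month to 2007-08-01 gives 2007-09-01.
Going back 1 day from 2007-09-01 reaches 2007-08-31 (last day of August, 31 days).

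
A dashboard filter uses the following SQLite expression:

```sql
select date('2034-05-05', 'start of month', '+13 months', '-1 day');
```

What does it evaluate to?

2035-05-31

`start of month` rewinds 2034-05-05 to 2034-05-01.
Adding +13 months to 2034-05-01 gives 2035-06-01.
Going back 1 day from 2035-06-01 reaches 2035-05-31 (last day of May, 31 days).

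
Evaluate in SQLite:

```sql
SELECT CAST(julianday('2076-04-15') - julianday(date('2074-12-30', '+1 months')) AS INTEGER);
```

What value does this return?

Adding +1 month to 2074-12-30 gives 2075-01-30.
1 day remains in January 2075 after the 30th (31 − 30).
Full months from February 2075 through March 2076 contribute their day counts.
Then 15 days into April 2076.
Total: 1 + 28 + 31 + 30 + 31 + 30 + 31 + 31 + 30 + 31 + 30 + 31 + 31 + 29 + 31 + 15 = 441.

441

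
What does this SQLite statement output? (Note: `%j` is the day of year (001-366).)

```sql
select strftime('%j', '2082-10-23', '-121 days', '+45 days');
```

220

First apply '-121 days', '+45 days': 2082-10-23 → 2082-08-08.
Day-of-year for 2082-08-08: days since 2082-01-01 inclusive = 220, zero-padded to 220.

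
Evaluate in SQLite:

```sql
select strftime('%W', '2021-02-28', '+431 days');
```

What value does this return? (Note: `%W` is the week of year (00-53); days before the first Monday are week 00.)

18

First apply '+431 days': 2021-02-28 → 2022-05-05.
2022-05-05 is a Thursday. SQLite's %W counts Mondays since the year started; the result is 18.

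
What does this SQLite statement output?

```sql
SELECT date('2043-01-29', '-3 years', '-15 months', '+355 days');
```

Adding -3 years to 2043-01-29 gives 2040-01-29.
Adding -15 months to 2040-01-29 gives 2038-10-29.
Applying '+355 days' to 2038-10-29: counting 355 days forward gives 2039-10-19.

2039-10-19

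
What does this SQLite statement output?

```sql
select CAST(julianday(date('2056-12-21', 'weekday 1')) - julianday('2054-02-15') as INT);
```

1044

`weekday 1` advances to the next Monday; 2056-12-21 is a Thursday, so it moves forward to 2056-12-25.
13 days remain in February 2054 after the 15th (28 − 15).
Full months from March 2054 through November 2056 contribute their day counts.
Then 25 days into December 2056.
Total: 13 + 31 + 30 + 31 + 30 + 31 + 31 + 30 + 31 + 30 + 31 + 31 + 28 + 31 + 30 + 31 + 30 + 31 + 31 + 30 + 31 + 30 + 31 + 31 + 29 + 31 + 30 + 31 + 30 + 31 + 31 + 30 + 31 + 30 + 25 = 1044.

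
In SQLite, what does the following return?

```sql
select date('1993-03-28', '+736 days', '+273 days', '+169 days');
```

Applying '+736 days' to 1993-03-28: counting 736 days forward gives 1995-04-03.
Applying '+273 days' to 1995-04-03: counting 273 days forward gives 1996-01-01.
Applying '+169 days' to 1996-01-01: counting 169 days forward gives 1996-06-18.

1996-06-18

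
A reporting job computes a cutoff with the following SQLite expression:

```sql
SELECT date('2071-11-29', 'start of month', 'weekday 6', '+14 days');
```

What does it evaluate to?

`start of month` rewinds 2071-11-29 to 2071-11-01.
`weekday 6` advances to the next Saturday; 2071-11-01 is a Sunday, so it moves forward to 2071-11-07.
Advancing 14 more days within November lands on 2071-11-21.

2071-11-21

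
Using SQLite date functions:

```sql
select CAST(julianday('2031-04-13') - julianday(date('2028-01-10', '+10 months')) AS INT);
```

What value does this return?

884

Adding +10 months to 2028-01-10 gives 2028-11-10.
20 days remain in November 2028 after the 10th (30 − 10).
Full months from December 2028 through March 2031 contribute their day counts.
Then 13 days into April 2031.
Total: 20 + 31 + 31 + 28 + 31 + 30 + 31 + 30 + 31 + 31 + 30 + 31 + 30 + 31 + 31 + 28 + 31 + 30 + 31 + 30 + 31 + 31 + 30 + 31 + 30 + 31 + 31 + 28 + 31 + 13 = 884.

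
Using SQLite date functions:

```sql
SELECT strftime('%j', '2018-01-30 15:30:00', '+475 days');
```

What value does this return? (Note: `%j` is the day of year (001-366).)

140

First apply '+475 days': 2018-01-30 15:30:00 → 2019-05-20 15:30:00.
Day-of-year for 2019-05-20: days since 2019-01-01 inclusive = 140, zero-padded to 140.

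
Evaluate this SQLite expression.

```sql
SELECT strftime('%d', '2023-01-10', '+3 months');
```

10

First apply '+3 months': 2023-01-10 → 2023-04-10.
`%d` extracts the 2-digit day of month: 10.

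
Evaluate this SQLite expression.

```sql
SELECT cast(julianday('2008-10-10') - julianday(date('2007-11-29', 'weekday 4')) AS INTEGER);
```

`weekday 4` advances to the next Thursday; 2007-11-29 is already a Thursday, so it stays at 2007-11-29.
1 day remains in November 2007 after the 29th (30 − 29).
Full months from December 2007 through September 2008 contribute their day counts.
Then 10 days into October 2008.
Total: 1 + 31 + 31 + 29 + 31 + 30 + 31 + 30 + 31 + 31 + 30 + 10 = 316.

316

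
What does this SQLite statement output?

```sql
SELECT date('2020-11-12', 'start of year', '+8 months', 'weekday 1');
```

2020-09-07

`start of year` rewinds 2020-11-12 to 2020-01-01.
Adding +8 months to 2020-01-01 gives 2020-09-01.
`weekday 1` advances to the next Monday; 2020-09-01 is a Tuesday, so it moves forward to 2020-09-07.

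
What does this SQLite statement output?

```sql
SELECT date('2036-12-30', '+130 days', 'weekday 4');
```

Applying '+130 days' to 2036-12-30: counting 130 days forward gives 2037-05-09.
`weekday 4` advances to the next Thursday; 2037-05-09 is a Saturday, so it moves forward to 2037-05-14.

2037-05-14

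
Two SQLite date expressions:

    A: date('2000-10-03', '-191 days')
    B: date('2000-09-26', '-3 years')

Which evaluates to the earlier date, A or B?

B

A = 2000-03-26.
B = 1997-09-26.
B is earlier.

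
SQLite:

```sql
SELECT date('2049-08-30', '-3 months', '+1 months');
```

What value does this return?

2049-06-30

Adding -3 months to 2049-08-30 gives 2049-05-30.
Adding +1 month to 2049-05-30 gives 2049-06-30.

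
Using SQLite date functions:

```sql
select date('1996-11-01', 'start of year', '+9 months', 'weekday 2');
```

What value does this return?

1996-10-01

`start of year` rewinds 1996-11-01 to 1996-01-01.
Adding +9 months to 1996-01-01 gives 1996-10-01.
`weekday 2` advances to the next Tuesday; 1996-10-01 is already a Tuesday, so it stays at 1996-10-01.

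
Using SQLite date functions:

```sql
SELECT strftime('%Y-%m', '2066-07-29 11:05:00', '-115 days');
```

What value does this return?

First apply '-115 days': 2066-07-29 11:05:00 → 2066-04-05 11:05:00.
`%Y-%m` extracts the year-month: 2066-04.

2066-04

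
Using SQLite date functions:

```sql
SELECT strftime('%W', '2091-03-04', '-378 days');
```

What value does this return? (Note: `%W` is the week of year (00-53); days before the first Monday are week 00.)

First apply '-378 days': 2091-03-04 → 2090-02-19.
2090-02-19 is a Sunday. SQLite's %W counts Mondays since the year started; the result is 07.

07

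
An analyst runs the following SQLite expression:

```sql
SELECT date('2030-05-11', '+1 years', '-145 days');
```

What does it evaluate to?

Adding +1 year to 2030-05-11 gives 2031-05-11.
Applying '-145 days' to 2031-05-11: counting 145 days back gives 2030-12-17.

2030-12-17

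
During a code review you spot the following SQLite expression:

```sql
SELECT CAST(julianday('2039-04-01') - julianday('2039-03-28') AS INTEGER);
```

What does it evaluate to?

3 days remain in March 2039 after the 28th (31 − 28).
Then 1 day into April 2039.
Total: 3 + 1 = 4.

4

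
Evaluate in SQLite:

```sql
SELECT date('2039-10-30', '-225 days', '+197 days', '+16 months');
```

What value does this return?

2041-02-02

Applying '-225 days' to 2039-10-30: counting 225 days back gives 2039-03-19.
Applying '+197 days' to 2039-03-19: counting 197 days forward gives 2039-10-02.
Adding +16 months to 2039-10-02 gives 2041-02-02.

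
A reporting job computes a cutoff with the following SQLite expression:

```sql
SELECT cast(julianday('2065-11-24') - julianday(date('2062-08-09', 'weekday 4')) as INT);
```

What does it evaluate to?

`weekday 4` advances to the next Thursday; 2062-08-09 is a Wednesday, so it moves forward to 2062-08-10.
21 days remain in August 2062 after the 10th (31 − 10).
Full months from September 2062 through October 2065 contribute their day counts.
Then 24 days into November 2065.
Total: 21 + 30 + 31 + 30 + 31 + 31 + 28 + 31 + 30 + 31 + 30 + 31 + 31 + 30 + 31 + 30 + 31 + 31 + 29 + 31 + 30 + 31 + 30 + 31 + 31 + 30 + 31 + 30 + 31 + 31 + 28 + 31 + 30 + 31 + 30 + 31 + 31 + 30 + 31 + 24 = 1202.

1202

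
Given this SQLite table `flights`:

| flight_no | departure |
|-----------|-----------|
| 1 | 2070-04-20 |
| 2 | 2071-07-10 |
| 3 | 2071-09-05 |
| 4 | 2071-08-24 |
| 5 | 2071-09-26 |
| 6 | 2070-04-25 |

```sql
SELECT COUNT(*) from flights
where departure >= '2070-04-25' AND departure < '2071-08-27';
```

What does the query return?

Rows in [2070-04-25, 2071-08-27): 2071-07-10, 2071-08-24, 2070-04-25 → 3 rows.

3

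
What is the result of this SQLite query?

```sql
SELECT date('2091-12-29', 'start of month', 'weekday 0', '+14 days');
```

`start of month` rewinds 2091-12-29 to 2091-12-01.
`weekday 0` advances to the next Sunday; 2091-12-01 is a Saturday, so it moves forward to 2091-12-02.
Advancing 14 more days within December lands on 2091-12-16.

2091-12-16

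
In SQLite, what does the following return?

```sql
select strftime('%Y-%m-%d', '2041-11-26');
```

`%Y-%m-%d` extracts the ISO date: 2041-11-26.

2041-11-26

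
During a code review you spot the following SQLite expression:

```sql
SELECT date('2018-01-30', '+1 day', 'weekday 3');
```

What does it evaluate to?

2018-01-31

Advancing 1 more day within January lands on 2018-01-31.
`weekday 3` advances to the next Wednesday; 2018-01-31 is already a Wednesday, so it stays at 2018-01-31.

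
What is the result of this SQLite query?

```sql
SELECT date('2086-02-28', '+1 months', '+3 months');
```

2086-06-28

Adding +1 month to 2086-02-28 gives 2086-03-28.
Adding +3 months to 2086-03-28 gives 2086-06-28.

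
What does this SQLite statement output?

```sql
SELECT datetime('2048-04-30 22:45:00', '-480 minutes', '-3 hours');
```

2048-04-30 11:45:00

480 minutes = 8h 0m; -480 minutes from 2048-04-30 22:45:00 is 2048-04-30 14:45:00.
-3 hours from 2048-04-30 14:45:00 is 2048-04-30 11:45:00.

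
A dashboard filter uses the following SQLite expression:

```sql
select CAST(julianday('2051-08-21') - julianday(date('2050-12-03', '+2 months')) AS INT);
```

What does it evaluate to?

199

Adding +2 months to 2050-12-03 gives 2051-02-03.
25 days remain in February 2051 after the 3rd (28 − 3).
March 2051: 31 days.
April 2051: 30 days.
May 2051: 31 days.
June 2051: 30 days.
July 2051: 31 days.
Then 21 days into August 2051.
Total: 25 + 31 + 30 + 31 + 30 + 31 + 21 = 199.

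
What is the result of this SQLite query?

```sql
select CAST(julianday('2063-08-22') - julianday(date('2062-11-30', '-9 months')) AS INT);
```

538

Adding -9 months to 2062-11-30 targets 2062-02-30. February 2062 has only 28 days, so SQLite normalizes the 2-day overflow forward to 2062-03-02.
29 days remain in March 2062 after the 2nd (31 − 2).
Full months from April 2062 through July 2063 contribute their day counts.
Then 22 days into August 2063.
Total: 29 + 30 + 31 + 30 + 31 + 31 + 30 + 31 + 30 + 31 + 31 + 28 + 31 + 30 + 31 + 30 + 31 + 22 = 538.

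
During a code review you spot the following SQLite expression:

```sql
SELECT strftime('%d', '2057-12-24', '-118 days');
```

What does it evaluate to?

28

First apply '-118 days': 2057-12-24 → 2057-08-28.
`%d` extracts the 2-digit day of month: 28.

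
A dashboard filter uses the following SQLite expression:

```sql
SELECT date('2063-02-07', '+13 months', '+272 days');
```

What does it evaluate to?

2064-12-04

Adding +13 months to 2063-02-07 gives 2064-03-07.
Applying '+272 days' to 2064-03-07: counting 272 days forward gives 2064-12-04.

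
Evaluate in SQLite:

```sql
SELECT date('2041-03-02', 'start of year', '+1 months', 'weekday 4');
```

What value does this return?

2041-02-07

`start of year` rewinds 2041-03-02 to 2041-01-01.
Adding +1 month to 2041-01-01 gives 2041-02-01.
`weekday 4` advances to the next Thursday; 2041-02-01 is a Friday, so it moves forward to 2041-02-07.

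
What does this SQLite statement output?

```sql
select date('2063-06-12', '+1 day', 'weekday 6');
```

Advancing 1 more day within June lands on 2063-06-13.
`weekday 6` advances to the next Saturday; 2063-06-13 is a Wednesday, so it moves forward to 2063-06-16.

2063-06-16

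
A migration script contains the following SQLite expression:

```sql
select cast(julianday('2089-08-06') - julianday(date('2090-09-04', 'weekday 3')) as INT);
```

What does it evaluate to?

`weekday 3` advances to the next Wednesday; 2090-09-04 is a Monday, so it moves forward to 2090-09-06.
25 days remain in August 2089 after the 6th (31 − 6).
Full months from September 2089 through August 2090 contribute their day counts.
Then 6 days into September 2090.
Total: 25 + 30 + 31 + 30 + 31 + 31 + 28 + 31 + 30 + 31 + 30 + 31 + 31 + 6 = 396.
The subtraction is earlier − later, so the result is −396 → -396.

-396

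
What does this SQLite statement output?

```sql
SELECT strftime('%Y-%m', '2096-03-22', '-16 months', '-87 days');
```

First apply '-16 months', '-87 days': 2096-03-22 → 2094-08-27.
`%Y-%m` extracts the year-month: 2094-08.

2094-08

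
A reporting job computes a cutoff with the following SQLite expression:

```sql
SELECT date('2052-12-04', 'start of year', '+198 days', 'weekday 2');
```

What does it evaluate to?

`start of year` rewinds 2052-12-04 to 2052-01-01.
Applying '+198 days' to 2052-01-01: counting 198 days forward gives 2052-07-17.
`weekday 2` advances to the next Tuesday; 2052-07-17 is a Wednesday, so it moves forward to 2052-07-23.

2052-07-23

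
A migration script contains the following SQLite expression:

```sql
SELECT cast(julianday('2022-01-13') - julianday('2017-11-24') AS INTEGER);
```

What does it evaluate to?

1511

6 days remain in November 2017 after the 24th (30 − 24).
Full months from December 2017 through December 2021 contribute their day counts.
Then 13 days into January 2022.
Total: 6 + 31 + 31 + 28 + 31 + 30 + 31 + 30 + 31 + 31 + 30 + 31 + 30 + 31 + 31 + 28 + 31 + 30 + 31 + 30 + 31 + 31 + 30 + 31 + 30 + 31 + 31 + 29 + 31 + 30 + 31 + 30 + 31 + 31 + 30 + 31 + 30 + 31 + 31 + 28 + 31 + 30 + 31 + 30 + 31 + 31 + 30 + 31 + 30 + 31 + 13 = 1511.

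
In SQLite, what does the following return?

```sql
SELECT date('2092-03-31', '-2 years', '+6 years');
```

2096-03-31

Adding -2 years to 2092-03-31 gives 2090-03-31.
Adding +6 years to 2090-03-31 gives 2096-03-31.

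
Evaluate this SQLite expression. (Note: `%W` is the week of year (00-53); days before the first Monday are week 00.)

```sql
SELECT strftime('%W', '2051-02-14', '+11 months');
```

First apply '+11 months': 2051-02-14 → 2052-01-14.
2052-01-14 is a Sunday. SQLite's %W counts Mondays since the year started; the result is 02.

02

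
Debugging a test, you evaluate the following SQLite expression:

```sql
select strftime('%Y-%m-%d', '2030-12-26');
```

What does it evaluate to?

`%Y-%m-%d` extracts the ISO date: 2030-12-26.

2030-12-26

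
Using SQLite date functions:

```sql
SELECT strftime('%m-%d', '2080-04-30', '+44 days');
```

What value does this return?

06-13

First apply '+44 days': 2080-04-30 → 2080-06-13.
`%m-%d` extracts the month-day: 06-13.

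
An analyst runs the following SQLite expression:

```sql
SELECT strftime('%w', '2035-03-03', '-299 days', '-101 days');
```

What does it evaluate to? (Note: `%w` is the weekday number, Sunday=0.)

First apply '-299 days', '-101 days': 2035-03-03 → 2034-01-27.
2034-01-27 is a Friday; with Sunday=0 that is 5.

5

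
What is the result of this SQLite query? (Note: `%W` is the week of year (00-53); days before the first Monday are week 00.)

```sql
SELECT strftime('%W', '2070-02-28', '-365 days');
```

First apply '-365 days': 2070-02-28 → 2069-02-28.
2069-02-28 is a Thursday. SQLite's %W counts Mondays since the year started; the result is 08.

08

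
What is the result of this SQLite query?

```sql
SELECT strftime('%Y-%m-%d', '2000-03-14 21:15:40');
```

`%Y-%m-%d` extracts the ISO date: 2000-03-14.

2000-03-14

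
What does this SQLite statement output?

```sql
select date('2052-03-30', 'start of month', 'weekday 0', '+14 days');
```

2052-03-17

`start of month` rewinds 2052-03-30 to 2052-03-01.
`weekday 0` advances to the next Sunday; 2052-03-01 is a Friday, so it moves forward to 2052-03-03.
Advancing 14 more days within March lands on 2052-03-17.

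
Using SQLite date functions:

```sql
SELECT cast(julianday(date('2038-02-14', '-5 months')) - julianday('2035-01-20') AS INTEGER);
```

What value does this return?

Adding -5 months to 2038-02-14 gives 2037-09-14.
11 days remain in January 2035 after the 20th (31 − 20).
Full months from February 2035 through August 2037 contribute their day counts.
Then 14 days into September 2037.
Total: 11 + 28 + 31 + 30 + 31 + 30 + 31 + 31 + 30 + 31 + 30 + 31 + 31 + 29 + 31 + 30 + 31 + 30 + 31 + 31 + 30 + 31 + 30 + 31 + 31 + 28 + 31 + 30 + 31 + 30 + 31 + 31 + 14 = 968.

968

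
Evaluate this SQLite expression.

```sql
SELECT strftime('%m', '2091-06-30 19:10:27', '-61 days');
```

First apply '-61 days': 2091-06-30 19:10:27 → 2091-04-30 19:10:27.
`%m` extracts the 2-digit month (01-12): 04.

04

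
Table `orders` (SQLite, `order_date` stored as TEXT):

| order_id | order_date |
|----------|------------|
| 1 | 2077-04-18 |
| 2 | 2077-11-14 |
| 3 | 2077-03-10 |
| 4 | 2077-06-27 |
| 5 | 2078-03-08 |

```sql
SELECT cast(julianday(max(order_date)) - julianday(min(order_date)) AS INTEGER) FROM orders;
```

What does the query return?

363

MIN = 2077-03-10, MAX = 2078-03-08.
21 days remain in March 2077 after the 10th (31 − 10).
Full months from April 2077 through February 2078 contribute their day counts.
Then 8 days into March 2078.
Total: 21 + 30 + 31 + 30 + 31 + 31 + 30 + 31 + 30 + 31 + 31 + 28 + 8 = 363.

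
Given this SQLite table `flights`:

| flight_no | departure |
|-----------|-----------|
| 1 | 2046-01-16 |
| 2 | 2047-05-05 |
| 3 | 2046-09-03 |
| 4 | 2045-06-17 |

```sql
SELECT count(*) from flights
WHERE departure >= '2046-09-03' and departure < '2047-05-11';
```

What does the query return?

2

Rows in [2046-09-03, 2047-05-11): 2047-05-05, 2046-09-03 → 2 rows.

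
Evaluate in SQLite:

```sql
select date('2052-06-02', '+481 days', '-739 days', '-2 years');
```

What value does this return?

2049-09-18

Applying '+481 days' to 2052-06-02: counting 481 days forward gives 2053-09-26.
Applying '-739 days' to 2053-09-26: counting 739 days back gives 2051-09-18.
Adding -2 years to 2051-09-18 gives 2049-09-18.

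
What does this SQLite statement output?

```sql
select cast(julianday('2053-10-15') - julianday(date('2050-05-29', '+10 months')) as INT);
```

Adding +10 months to 2050-05-29 gives 2051-03-29.
2 days remain in March 2051 after the 29th (31 − 29).
Full months from April 2051 through September 2053 contribute their day counts.
Then 15 days into October 2053.
Total: 2 + 30 + 31 + 30 + 31 + 31 + 30 + 31 + 30 + 31 + 31 + 29 + 31 + 30 + 31 + 30 + 31 + 31 + 30 + 31 + 30 + 31 + 31 + 28 + 31 + 30 + 31 + 30 + 31 + 31 + 30 + 15 = 931.

931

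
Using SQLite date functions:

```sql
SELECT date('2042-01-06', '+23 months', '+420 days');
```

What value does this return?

2045-01-29

Adding +23 months to 2042-01-06 gives 2043-12-06.
Applying '+420 days' to 2043-12-06: counting 420 days forward gives 2045-01-29.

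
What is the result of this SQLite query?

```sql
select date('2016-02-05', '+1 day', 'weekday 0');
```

2016-02-07

Advancing 1 more day within February lands on 2016-02-06.
`weekday 0` advances to the next Sunday; 2016-02-06 is a Saturday, so it moves forward to 2016-02-07.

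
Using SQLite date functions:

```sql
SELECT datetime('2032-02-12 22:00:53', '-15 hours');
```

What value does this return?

2032-02-12 07:00:53

-15 hours from 2032-02-12 22:00:53 is 2032-02-12 07:00:53.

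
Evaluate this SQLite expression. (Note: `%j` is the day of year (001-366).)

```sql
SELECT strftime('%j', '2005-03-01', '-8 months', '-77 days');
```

106

First apply '-8 months', '-77 days': 2005-03-01 → 2004-04-15.
Day-of-year for 2004-04-15: days since 2004-01-01 inclusive = 106, zero-padded to 106.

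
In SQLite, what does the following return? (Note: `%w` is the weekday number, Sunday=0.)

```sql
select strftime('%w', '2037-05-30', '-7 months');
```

4

First apply '-7 months': 2037-05-30 → 2036-10-30.
2036-10-30 is a Thursday; with Sunday=0 that is 4.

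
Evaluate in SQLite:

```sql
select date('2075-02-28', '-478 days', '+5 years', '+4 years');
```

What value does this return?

Applying '-478 days' to 2075-02-28: counting 478 days back gives 2073-11-07.
Adding +5 years to 2073-11-07 gives 2078-11-07.
Adding +4 years to 2078-11-07 gives 2082-11-07.

2082-11-07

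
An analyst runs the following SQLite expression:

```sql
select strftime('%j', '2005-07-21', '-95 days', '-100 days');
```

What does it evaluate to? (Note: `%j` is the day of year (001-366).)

First apply '-95 days', '-100 days': 2005-07-21 → 2005-01-07.
Day-of-year for 2005-01-07: days since 2005-01-01 inclusive = 7, zero-padded to 007.

007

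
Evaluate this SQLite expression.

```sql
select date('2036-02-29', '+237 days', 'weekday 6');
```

Applying '+237 days' to 2036-02-29: counting 237 days forward gives 2036-10-23.
`weekday 6` advances to the next Saturday; 2036-10-23 is a Thursday, so it moves forward to 2036-10-25.

2036-10-25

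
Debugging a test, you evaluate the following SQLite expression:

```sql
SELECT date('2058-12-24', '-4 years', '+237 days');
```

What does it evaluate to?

2055-08-18

Adding -4 years to 2058-12-24 gives 2054-12-24.
Applying '+237 days' to 2054-12-24: counting 237 days forward gives 2055-08-18.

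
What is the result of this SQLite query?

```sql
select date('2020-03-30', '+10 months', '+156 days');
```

Adding +10 months to 2020-03-30 gives 2021-01-30.
Applying '+156 days' to 2021-01-30: counting 156 days forward gives 2021-07-05.

2021-07-05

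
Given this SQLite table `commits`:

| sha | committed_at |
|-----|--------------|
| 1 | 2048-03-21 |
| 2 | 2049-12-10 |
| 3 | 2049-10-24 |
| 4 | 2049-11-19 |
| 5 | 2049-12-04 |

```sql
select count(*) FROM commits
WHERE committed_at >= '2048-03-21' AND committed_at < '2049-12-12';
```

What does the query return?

Rows in [2048-03-21, 2049-12-12): 2048-03-21, 2049-12-10, 2049-10-24, 2049-11-19, 2049-12-04 → 5 rows.

5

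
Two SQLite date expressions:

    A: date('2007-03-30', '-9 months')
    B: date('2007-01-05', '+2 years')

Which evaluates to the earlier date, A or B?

A = 2006-06-30.
B = 2009-01-05.
A is earlier.

A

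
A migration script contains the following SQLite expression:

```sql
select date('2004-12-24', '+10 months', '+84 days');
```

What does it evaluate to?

2006-01-16

Adding +10 months to 2004-12-24 gives 2005-10-24.
Applying '+84 days' to 2005-10-24: counting 84 days forward gives 2006-01-16.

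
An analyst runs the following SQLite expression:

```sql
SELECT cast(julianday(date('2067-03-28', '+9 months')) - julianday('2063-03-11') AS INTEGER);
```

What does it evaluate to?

Adding +9 months to 2067-03-28 gives 2067-12-28.
20 days remain in March 2063 after the 11th (31 − 11).
Full months from April 2063 through November 2067 contribute their day counts.
Then 28 days into December 2067.
Total: 20 + 30 + 31 + 30 + 31 + 31 + 30 + 31 + 30 + 31 + 31 + 29 + 31 + 30 + 31 + 30 + 31 + 31 + 30 + 31 + 30 + 31 + 31 + 28 + 31 + 30 + 31 + 30 + 31 + 31 + 30 + 31 + 30 + 31 + 31 + 28 + 31 + 30 + 31 + 30 + 31 + 31 + 30 + 31 + 30 + 31 + 31 + 28 + 31 + 30 + 31 + 30 + 31 + 31 + 30 + 31 + 30 + 28 = 1753.

1753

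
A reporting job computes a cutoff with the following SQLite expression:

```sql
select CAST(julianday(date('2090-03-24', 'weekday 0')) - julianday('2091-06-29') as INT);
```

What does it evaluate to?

-460

`weekday 0` advances to the next Sunday; 2090-03-24 is a Friday, so it moves forward to 2090-03-26.
5 days remain in March 2090 after the 26th (31 − 26).
Full months from April 2090 through May 2091 contribute their day counts.
Then 29 days into June 2091.
Total: 5 + 30 + 31 + 30 + 31 + 31 + 30 + 31 + 30 + 31 + 31 + 28 + 31 + 30 + 31 + 29 = 460.
The subtraction is earlier − later, so the result is −460 → -460.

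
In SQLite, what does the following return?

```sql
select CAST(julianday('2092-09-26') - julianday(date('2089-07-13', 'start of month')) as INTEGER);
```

1183

`start of month` rewinds 2089-07-13 to 2089-07-01.
30 days remain in July 2089 after the 1st (31 − 1).
Full months from August 2089 through August 2092 contribute their day counts.
Then 26 days into September 2092.
Total: 30 + 31 + 30 + 31 + 30 + 31 + 31 + 28 + 31 + 30 + 31 + 30 + 31 + 31 + 30 + 31 + 30 + 31 + 31 + 28 + 31 + 30 + 31 + 30 + 31 + 31 + 30 + 31 + 30 + 31 + 31 + 29 + 31 + 30 + 31 + 30 + 31 + 31 + 26 = 1183.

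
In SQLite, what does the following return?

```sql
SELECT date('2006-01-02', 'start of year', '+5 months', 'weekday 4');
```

`start of year` rewinds 2006-01-02 to 2006-01-01.
Adding +5 months to 2006-01-01 gives 2006-06-01.
`weekday 4` advances to the next Thursday; 2006-06-01 is already a Thursday, so it stays at 2006-06-01.

2006-06-01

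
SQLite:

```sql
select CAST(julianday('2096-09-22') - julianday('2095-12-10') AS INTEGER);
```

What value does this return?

287

21 days remain in December 2095 after the 10th (31 − 10).
Full months from January 2096 through August 2096 contribute their day counts.
Then 22 days into September 2096.
Total: 21 + 31 + 29 + 31 + 30 + 31 + 30 + 31 + 31 + 22 = 287.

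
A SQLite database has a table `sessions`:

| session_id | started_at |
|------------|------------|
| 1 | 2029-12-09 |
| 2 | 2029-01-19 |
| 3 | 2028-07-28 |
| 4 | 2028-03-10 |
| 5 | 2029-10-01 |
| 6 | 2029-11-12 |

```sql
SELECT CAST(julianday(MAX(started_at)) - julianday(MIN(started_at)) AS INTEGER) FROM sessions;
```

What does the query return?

639

MIN = 2028-03-10, MAX = 2029-12-09.
21 days remain in March 2028 after the 10th (31 − 10).
Full months from April 2028 through November 2029 contribute their day counts.
Then 9 days into December 2029.
Total: 21 + 30 + 31 + 30 + 31 + 31 + 30 + 31 + 30 + 31 + 31 + 28 + 31 + 30 + 31 + 30 + 31 + 31 + 30 + 31 + 30 + 9 = 639.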